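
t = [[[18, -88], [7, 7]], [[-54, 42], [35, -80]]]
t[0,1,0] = 7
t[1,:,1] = [42, -80]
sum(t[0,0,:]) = -70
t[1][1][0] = 35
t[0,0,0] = 18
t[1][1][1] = -80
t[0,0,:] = [18, -88]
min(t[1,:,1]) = -80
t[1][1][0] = 35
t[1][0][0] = -54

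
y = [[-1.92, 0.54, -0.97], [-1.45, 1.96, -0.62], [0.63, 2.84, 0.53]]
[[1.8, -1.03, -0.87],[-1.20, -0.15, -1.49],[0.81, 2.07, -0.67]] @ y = [[-2.51, -3.52, -1.57], [1.58, -5.17, 0.47], [-4.98, 2.59, -2.42]]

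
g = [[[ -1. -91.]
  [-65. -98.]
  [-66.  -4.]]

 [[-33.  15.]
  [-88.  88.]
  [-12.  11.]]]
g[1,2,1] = 11.0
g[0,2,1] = -4.0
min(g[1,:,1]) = 11.0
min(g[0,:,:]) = -98.0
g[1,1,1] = 88.0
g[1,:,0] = [-33.0, -88.0, -12.0]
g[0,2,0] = -66.0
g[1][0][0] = -33.0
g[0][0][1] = -91.0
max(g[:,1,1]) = 88.0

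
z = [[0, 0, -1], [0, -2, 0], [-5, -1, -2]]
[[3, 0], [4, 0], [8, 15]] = z@[[0, -3], [-2, 0], [-3, 0]]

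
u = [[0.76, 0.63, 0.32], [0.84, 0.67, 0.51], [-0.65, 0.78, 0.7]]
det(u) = -0.18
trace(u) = 2.13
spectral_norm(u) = 1.62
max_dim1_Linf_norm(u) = 0.84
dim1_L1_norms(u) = [1.71, 2.02, 2.13]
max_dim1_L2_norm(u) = 1.23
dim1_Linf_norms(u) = [0.76, 0.84, 0.78]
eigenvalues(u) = [-0.15, 0.74, 1.54]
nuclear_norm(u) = 2.89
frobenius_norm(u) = 2.00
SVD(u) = [[-0.61, 0.25, 0.75],[-0.71, 0.23, -0.66],[-0.34, -0.94, 0.04]] @ diag([1.6198840040003881, 1.1746514112387052, 0.09257362290948845]) @ [[-0.52, -0.70, -0.49],[0.85, -0.36, -0.39],[-0.1, 0.62, -0.78]]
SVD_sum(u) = [[0.52, 0.69, 0.49], [0.6, 0.81, 0.57], [0.29, 0.38, 0.27]] + [[0.25, -0.11, -0.11],[0.23, -0.1, -0.11],[-0.94, 0.40, 0.43]] + [[-0.01, 0.04, -0.05], [0.01, -0.04, 0.05], [-0.0, 0.00, -0.0]]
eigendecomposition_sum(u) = [[-0.03, 0.03, -0.01], [0.11, -0.10, 0.02], [-0.12, 0.11, -0.02]] + [[0.41, -0.28, -0.35],  [0.31, -0.21, -0.27],  [-0.63, 0.44, 0.55]] + [[0.38, 0.88, 0.68], [0.43, 0.98, 0.76], [0.1, 0.23, 0.18]]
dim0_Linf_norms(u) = [0.84, 0.78, 0.7]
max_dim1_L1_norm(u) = 2.13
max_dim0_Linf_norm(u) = 0.84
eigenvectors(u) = [[0.19, -0.50, 0.66], [-0.65, -0.38, 0.73], [0.74, 0.78, 0.17]]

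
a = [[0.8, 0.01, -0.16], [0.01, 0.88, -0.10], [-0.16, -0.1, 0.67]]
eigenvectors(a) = [[0.51,-0.67,0.54], [0.23,0.71,0.67], [0.83,0.21,-0.52]]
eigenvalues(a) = [0.54, 0.84, 0.97]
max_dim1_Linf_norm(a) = 0.88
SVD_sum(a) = [[0.28, 0.35, -0.27], [0.35, 0.43, -0.33], [-0.27, -0.33, 0.26]] + [[0.38,-0.40,-0.12], [-0.40,0.42,0.13], [-0.12,0.13,0.04]] + [[0.14, 0.06, 0.23], [0.06, 0.03, 0.1], [0.23, 0.10, 0.37]]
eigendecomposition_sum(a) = [[0.14, 0.06, 0.23], [0.06, 0.03, 0.10], [0.23, 0.10, 0.37]] + [[0.38, -0.40, -0.12], [-0.40, 0.42, 0.13], [-0.12, 0.13, 0.04]] + [[0.28,0.35,-0.27], [0.35,0.43,-0.33], [-0.27,-0.33,0.26]]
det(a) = 0.44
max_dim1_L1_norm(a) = 0.99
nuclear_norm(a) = 2.35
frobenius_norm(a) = 1.39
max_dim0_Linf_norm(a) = 0.88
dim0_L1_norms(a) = [0.97, 0.99, 0.93]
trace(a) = 2.35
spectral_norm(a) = 0.97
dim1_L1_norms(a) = [0.97, 0.99, 0.93]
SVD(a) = [[-0.54, 0.67, 0.51], [-0.67, -0.71, 0.23], [0.52, -0.21, 0.83]] @ diag([0.9657265846784787, 0.8404028863096461, 0.5438705290118748]) @ [[-0.54, -0.67, 0.52], [0.67, -0.71, -0.21], [0.51, 0.23, 0.83]]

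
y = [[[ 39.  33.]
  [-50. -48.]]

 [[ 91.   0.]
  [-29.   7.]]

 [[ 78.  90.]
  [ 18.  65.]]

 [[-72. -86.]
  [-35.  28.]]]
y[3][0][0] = -72.0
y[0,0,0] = 39.0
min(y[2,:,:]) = 18.0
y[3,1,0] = -35.0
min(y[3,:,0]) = -72.0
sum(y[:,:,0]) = 40.0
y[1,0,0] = 91.0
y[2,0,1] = 90.0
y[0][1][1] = -48.0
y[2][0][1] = 90.0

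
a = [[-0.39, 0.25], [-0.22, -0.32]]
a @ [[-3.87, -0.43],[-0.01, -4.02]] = [[1.51, -0.84],[0.85, 1.38]]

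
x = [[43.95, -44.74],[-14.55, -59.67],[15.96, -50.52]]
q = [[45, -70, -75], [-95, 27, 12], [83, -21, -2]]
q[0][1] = -70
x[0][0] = 43.95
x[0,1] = -44.74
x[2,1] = -50.52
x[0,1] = -44.74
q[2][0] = 83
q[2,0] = 83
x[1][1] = -59.67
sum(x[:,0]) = 45.36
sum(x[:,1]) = -154.93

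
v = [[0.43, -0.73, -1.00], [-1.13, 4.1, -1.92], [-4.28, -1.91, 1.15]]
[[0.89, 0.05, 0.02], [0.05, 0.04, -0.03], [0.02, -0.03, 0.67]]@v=[[0.24, -0.48, -0.96], [0.1, 0.18, -0.16], [-2.83, -1.42, 0.81]]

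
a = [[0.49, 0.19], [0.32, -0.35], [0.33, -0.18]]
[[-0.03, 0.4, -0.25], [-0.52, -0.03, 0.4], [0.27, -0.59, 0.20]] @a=[[0.03, -0.1], [-0.13, -0.16], [0.01, 0.22]]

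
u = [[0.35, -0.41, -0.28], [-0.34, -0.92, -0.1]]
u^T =[[0.35, -0.34], [-0.41, -0.92], [-0.28, -0.10]]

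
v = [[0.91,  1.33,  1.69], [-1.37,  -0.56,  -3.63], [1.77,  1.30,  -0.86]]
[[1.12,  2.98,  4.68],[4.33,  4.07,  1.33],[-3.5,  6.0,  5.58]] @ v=[[5.22, 5.9, -12.95], [0.72, 5.21, -8.60], [-1.53, -0.76, -32.49]]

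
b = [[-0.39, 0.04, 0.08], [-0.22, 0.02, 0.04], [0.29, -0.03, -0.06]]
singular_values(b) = [0.55, 0.01, 0.0]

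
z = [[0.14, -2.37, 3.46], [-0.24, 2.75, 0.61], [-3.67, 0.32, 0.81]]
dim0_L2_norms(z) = [3.68, 3.64, 3.61]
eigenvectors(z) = [[(0.1-0.69j), (0.1+0.69j), (0.2+0j)], [(-0.02-0.1j), -0.02+0.10j, (-0.88+0j)], [0.71+0.00j, 0.71-0.00j, -0.43+0.00j]]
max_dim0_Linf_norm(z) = 3.67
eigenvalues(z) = [(0.3+3.57j), (0.3-3.57j), (3.11+0j)]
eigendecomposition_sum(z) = [[(0.02+1.74j), (-0.86+0.45j), (1.75-0.13j)], [0.09+0.24j, (-0.09+0.1j), 0.23-0.10j], [-1.73+0.26j, (-0.57-0.79j), (0.37+1.72j)]] + [[0.02-1.74j, -0.86-0.45j, 1.75+0.13j], [(0.09-0.24j), (-0.09-0.1j), (0.23+0.1j)], [-1.73-0.26j, (-0.57+0.79j), 0.37-1.72j]] + [[(0.09-0j), (-0.65+0j), -0.03-0.00j], [-0.42+0.00j, 2.94-0.00j, (0.15+0j)], [(-0.21+0j), (1.45-0j), 0.07+0.00j]]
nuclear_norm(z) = 10.61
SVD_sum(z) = [[-0.24, -2.89, 2.92], [0.09, 1.04, -1.05], [-0.03, -0.4, 0.4]] + [[0.06,-0.02,-0.01], [-1.13,0.39,0.29], [-3.37,1.15,0.86]] + [[0.33, 0.54, 0.56],  [0.8, 1.32, 1.38],  [-0.26, -0.43, -0.45]]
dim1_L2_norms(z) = [4.2, 2.83, 3.77]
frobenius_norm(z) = 6.31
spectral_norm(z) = 4.41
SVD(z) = [[0.93, -0.02, -0.36], [-0.34, 0.32, -0.89], [0.13, 0.95, 0.29]] @ diag([4.407177443320364, 3.867296648579318, 2.334202993523773]) @ [[-0.06, -0.7, 0.71], [-0.92, 0.31, 0.23], [-0.39, -0.64, -0.66]]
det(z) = 39.78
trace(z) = 3.70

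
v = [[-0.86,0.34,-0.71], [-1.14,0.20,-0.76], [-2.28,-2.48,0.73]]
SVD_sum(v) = [[-0.19,-0.19,0.04], [-0.40,-0.38,0.09], [-2.45,-2.34,0.53]] + [[-0.66, 0.52, -0.76],[-0.74, 0.58, -0.84],[0.17, -0.14, 0.20]] + [[-0.0, 0.00, 0.0],[0.00, -0.0, -0.00],[-0.00, 0.0, 0.0]]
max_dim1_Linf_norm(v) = 2.48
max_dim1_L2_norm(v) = 3.45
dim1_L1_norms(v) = [1.91, 2.1, 5.49]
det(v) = 0.04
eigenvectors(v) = [[0.38, 0.38, -0.26], [0.49, -0.57, -0.23], [0.79, -0.73, 0.94]]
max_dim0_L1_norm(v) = 4.28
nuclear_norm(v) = 5.22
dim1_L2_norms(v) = [1.17, 1.38, 3.45]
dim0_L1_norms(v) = [4.28, 3.02, 2.2]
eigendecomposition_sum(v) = [[-0.94, -0.22, -0.32], [-1.22, -0.29, -0.41], [-1.97, -0.47, -0.67]] + [[-0.0,0.00,-0.0],[0.01,-0.01,0.00],[0.01,-0.01,0.0]] + [[0.09,0.56,-0.39],[0.08,0.5,-0.35],[-0.32,-2.0,1.4]]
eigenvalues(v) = [-1.9, -0.01, 1.98]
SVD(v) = [[-0.08, -0.66, -0.75], [-0.16, -0.73, 0.66], [-0.98, 0.17, -0.05]] @ diag([3.4902439382599955, 1.7252132379358172, 0.006044426388563383]) @ [[0.71, 0.68, -0.15], [0.59, -0.46, 0.67], [0.38, -0.57, -0.73]]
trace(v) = 0.07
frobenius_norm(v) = 3.89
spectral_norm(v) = 3.49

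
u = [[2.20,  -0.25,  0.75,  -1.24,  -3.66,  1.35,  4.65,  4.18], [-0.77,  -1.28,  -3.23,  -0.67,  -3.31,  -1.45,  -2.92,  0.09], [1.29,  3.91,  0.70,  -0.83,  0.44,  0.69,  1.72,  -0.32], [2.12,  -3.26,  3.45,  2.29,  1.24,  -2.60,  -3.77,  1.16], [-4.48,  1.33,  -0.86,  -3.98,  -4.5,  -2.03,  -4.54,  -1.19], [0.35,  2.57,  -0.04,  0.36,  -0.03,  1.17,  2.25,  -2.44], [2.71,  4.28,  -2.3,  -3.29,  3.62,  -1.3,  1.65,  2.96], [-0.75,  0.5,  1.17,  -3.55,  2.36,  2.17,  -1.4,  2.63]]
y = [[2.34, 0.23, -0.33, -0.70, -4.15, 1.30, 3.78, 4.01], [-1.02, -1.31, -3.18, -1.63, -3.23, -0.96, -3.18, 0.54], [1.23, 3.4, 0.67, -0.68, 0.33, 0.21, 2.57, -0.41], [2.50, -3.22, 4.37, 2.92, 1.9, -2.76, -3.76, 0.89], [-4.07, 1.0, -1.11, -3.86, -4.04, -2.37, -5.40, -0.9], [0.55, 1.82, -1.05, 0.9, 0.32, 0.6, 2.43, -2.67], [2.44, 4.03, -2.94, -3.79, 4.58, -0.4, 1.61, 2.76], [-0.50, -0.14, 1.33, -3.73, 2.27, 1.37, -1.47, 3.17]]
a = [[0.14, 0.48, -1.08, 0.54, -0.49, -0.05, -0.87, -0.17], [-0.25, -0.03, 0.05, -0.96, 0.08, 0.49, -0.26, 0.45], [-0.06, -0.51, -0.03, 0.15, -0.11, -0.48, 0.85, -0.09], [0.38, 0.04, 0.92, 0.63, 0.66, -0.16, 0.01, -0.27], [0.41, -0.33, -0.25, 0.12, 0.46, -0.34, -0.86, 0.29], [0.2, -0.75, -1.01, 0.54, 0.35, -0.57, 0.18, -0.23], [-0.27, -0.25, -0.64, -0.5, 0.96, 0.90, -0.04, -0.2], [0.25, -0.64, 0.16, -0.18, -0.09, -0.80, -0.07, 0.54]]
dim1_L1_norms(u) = [18.28, 13.72, 9.9, 19.89, 22.91, 9.21, 22.11, 14.53]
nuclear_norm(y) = 46.68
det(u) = 76147.67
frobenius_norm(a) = 3.93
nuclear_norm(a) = 8.68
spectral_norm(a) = 2.09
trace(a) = 1.10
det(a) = 0.00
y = u + a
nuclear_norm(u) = 46.88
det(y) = 18371.33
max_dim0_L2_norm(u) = 8.81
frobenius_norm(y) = 20.01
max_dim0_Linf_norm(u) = 4.65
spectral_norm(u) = 11.65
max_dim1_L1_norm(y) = 22.75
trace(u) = 4.86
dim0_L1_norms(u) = [14.67, 17.38, 12.5, 16.21, 19.16, 12.76, 22.9, 14.97]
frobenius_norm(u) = 19.50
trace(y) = 5.96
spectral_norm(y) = 11.82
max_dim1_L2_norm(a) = 1.65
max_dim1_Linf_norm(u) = 4.65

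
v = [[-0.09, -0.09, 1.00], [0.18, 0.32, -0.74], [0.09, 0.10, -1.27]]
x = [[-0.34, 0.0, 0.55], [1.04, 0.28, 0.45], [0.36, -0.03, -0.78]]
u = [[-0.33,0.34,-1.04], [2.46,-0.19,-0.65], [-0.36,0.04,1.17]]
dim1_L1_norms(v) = [1.18, 1.24, 1.46]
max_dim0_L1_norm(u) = 3.15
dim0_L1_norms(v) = [0.36, 0.51, 3.01]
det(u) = -0.87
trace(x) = -0.84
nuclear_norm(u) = 4.37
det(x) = -0.00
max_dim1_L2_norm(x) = 1.17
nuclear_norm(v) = 2.07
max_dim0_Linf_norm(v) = 1.27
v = x @ u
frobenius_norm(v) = 1.82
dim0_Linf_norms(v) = [0.18, 0.32, 1.27]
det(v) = 0.00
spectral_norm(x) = 1.18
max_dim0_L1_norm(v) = 3.01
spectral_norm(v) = 1.81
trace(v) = -1.04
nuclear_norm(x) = 2.24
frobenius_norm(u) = 3.05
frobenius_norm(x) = 1.59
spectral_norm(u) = 2.65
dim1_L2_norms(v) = [1.01, 0.83, 1.28]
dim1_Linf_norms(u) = [1.04, 2.46, 1.17]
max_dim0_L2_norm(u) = 2.51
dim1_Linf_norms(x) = [0.55, 1.04, 0.78]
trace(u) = 0.65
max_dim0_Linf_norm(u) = 2.46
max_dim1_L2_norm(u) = 2.55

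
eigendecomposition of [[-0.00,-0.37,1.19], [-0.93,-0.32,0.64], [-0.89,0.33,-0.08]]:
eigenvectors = [[0.10-0.54j, 0.10+0.54j, (-0.39+0j)], [(0.61+0j), (0.61-0j), -0.92+0.00j], [(0.57+0.01j), (0.57-0.01j), (-0.07+0j)]]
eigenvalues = [(0.13+0.83j), (0.13-0.83j), (-0.66+0j)]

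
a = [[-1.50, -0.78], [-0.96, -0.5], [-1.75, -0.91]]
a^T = [[-1.50, -0.96, -1.75], [-0.78, -0.50, -0.91]]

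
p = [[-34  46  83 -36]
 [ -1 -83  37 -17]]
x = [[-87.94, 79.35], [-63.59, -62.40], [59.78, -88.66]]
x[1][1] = -62.4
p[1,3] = -17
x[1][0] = -63.59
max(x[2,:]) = 59.78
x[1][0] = -63.59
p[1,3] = -17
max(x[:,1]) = 79.35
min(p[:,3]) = -36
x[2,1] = -88.66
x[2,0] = 59.78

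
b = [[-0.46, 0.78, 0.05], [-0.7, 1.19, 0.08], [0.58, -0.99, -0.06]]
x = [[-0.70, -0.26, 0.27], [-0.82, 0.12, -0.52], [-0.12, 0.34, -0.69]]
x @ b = [[0.66,-1.12,-0.07], [-0.01,0.02,-0.00], [-0.58,0.99,0.06]]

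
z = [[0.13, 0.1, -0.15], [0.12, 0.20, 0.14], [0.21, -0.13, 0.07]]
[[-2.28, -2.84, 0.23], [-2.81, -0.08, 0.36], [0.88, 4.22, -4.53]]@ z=[[-0.59, -0.83, -0.04], [-0.30, -0.34, 0.44], [-0.33, 1.52, 0.14]]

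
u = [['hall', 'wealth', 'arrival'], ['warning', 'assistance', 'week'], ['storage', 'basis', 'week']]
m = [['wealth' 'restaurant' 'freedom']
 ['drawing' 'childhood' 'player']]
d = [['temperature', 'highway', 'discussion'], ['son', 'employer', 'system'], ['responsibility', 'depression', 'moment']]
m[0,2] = 'freedom'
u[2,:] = ['storage', 'basis', 'week']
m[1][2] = 'player'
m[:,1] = ['restaurant', 'childhood']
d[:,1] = ['highway', 'employer', 'depression']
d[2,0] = 'responsibility'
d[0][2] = 'discussion'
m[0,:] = ['wealth', 'restaurant', 'freedom']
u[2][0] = 'storage'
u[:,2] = ['arrival', 'week', 'week']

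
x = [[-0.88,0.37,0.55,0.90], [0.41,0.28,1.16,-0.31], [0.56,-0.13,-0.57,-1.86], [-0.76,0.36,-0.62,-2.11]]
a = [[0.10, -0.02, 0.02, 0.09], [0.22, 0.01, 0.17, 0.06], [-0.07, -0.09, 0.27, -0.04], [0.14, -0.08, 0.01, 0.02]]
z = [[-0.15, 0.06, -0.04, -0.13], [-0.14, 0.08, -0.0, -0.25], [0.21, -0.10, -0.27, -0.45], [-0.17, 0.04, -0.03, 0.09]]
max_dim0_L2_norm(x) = 2.97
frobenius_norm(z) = 0.71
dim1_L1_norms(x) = [2.7, 2.16, 3.12, 3.85]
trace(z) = -0.25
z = a @ x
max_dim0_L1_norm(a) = 0.53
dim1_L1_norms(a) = [0.23, 0.46, 0.47, 0.25]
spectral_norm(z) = 0.61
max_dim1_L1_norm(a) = 0.47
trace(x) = -3.28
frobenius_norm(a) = 0.46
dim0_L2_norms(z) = [0.34, 0.15, 0.27, 0.54]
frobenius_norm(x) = 3.66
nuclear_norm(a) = 0.78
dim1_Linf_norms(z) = [0.15, 0.25, 0.45, 0.17]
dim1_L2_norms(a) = [0.14, 0.28, 0.3, 0.16]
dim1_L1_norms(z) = [0.38, 0.47, 1.03, 0.33]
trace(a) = 0.40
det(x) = 0.00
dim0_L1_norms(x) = [2.61, 1.14, 2.9, 5.18]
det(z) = -0.00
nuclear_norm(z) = 1.08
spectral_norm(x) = 3.11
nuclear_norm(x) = 5.82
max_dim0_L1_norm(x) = 5.18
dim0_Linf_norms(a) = [0.22, 0.09, 0.27, 0.09]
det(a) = -0.00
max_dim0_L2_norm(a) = 0.32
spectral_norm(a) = 0.35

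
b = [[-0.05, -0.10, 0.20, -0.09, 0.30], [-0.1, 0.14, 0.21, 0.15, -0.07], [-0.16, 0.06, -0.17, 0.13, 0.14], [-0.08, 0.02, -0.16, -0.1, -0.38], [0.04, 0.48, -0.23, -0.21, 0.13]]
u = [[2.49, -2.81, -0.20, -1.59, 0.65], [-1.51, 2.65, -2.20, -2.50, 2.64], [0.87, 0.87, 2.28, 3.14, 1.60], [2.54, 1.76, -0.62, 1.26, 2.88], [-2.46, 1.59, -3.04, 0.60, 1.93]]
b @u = [[-0.77, 0.37, -0.17, 1.02, 0.34],[0.28, 0.99, 0.31, 0.62, 0.94],[-0.65, 0.91, -0.99, -0.18, 0.43],[0.31, -0.64, 0.82, -0.78, -1.28],[-1.68, 0.80, -1.85, -2.17, 0.57]]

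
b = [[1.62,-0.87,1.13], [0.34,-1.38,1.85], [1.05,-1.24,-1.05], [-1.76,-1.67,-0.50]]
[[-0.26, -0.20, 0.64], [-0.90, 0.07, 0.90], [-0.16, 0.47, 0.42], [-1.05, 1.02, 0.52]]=b @ [[0.21, -0.18, 0.06], [0.46, -0.36, -0.42], [-0.18, -0.2, 0.16]]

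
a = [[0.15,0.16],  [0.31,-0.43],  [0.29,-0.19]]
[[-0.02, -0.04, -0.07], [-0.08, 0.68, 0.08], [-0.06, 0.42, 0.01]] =a @ [[-0.17, 0.8, -0.15], [0.06, -1.01, -0.30]]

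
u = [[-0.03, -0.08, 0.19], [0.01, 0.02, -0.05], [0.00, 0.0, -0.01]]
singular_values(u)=[0.22, 0.0, 0.0]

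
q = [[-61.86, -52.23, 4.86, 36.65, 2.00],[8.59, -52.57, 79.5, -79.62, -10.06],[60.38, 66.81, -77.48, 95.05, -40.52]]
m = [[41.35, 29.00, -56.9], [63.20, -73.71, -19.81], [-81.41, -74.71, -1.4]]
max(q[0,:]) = 36.65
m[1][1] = -73.71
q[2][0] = 60.38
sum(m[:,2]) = -78.11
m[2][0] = -81.41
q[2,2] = -77.48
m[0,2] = -56.9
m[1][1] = -73.71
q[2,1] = 66.81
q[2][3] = 95.05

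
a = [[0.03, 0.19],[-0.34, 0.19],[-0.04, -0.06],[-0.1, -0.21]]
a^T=[[0.03, -0.34, -0.04, -0.1], [0.19, 0.19, -0.06, -0.21]]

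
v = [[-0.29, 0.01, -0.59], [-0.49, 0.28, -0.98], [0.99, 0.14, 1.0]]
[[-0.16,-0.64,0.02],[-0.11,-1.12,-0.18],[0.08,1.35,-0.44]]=v @ [[-0.58, 0.59, -0.56], [0.58, -0.19, -0.8], [0.57, 0.79, 0.23]]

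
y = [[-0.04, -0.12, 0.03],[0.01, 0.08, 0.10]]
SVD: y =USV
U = [[-0.72, 0.70], [0.7, 0.72]]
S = [0.15, 0.1]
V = [[0.23, 0.92, 0.31], [-0.21, -0.27, 0.94]]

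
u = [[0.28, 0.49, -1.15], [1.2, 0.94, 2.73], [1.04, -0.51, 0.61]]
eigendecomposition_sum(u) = [[(-0.19+0.45j),(0.06-0.21j),-0.72-0.07j], [-0.10-0.77j,0.08+0.34j,1.05-0.49j], [0.54-0.05j,(-0.24+0.05j),0.32+0.75j]] + [[(-0.19-0.45j), 0.06+0.21j, -0.72+0.07j], [(-0.1+0.77j), (0.08-0.34j), 1.05+0.49j], [(0.54+0.05j), -0.24-0.05j, 0.32-0.75j]] + [[(0.65+0j), (0.36+0j), 0.29-0.00j], [(1.41+0j), (0.78+0j), (0.63-0j)], [-0.05-0.00j, -0.02-0.00j, (-0.02+0j)]]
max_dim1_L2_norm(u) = 3.13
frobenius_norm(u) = 3.62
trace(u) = 1.83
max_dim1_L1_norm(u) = 4.87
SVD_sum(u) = [[-0.33,-0.16,-0.75], [1.23,0.58,2.79], [0.34,0.16,0.78]] + [[-0.13, 0.25, 0.01], [-0.15, 0.29, 0.01], [0.43, -0.82, -0.02]] + [[0.74, 0.4, -0.41], [0.12, 0.07, -0.07], [0.27, 0.14, -0.15]]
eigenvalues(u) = [(0.21+1.54j), (0.21-1.54j), (1.41+0j)]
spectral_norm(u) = 3.33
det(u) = 3.41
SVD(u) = [[0.25, 0.27, 0.93],[-0.93, 0.33, 0.16],[-0.26, -0.91, 0.34]] @ diag([3.328940430633449, 1.0189097226547372, 1.0056234814152016]) @ [[-0.4, -0.19, -0.90], [-0.47, 0.88, 0.02], [0.79, 0.43, -0.44]]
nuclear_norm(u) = 5.35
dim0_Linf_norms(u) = [1.2, 0.94, 2.73]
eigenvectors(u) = [[(0.39+0.23j), 0.39-0.23j, (0.42+0j)], [-0.73+0.00j, (-0.73-0j), 0.91+0.00j], [0.02-0.51j, (0.02+0.51j), -0.03+0.00j]]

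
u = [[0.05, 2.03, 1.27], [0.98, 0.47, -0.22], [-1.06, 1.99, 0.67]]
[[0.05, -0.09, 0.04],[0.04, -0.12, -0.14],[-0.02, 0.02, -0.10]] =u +[[0.0, -2.12, -1.23], [-0.94, -0.59, 0.08], [1.04, -1.97, -0.77]]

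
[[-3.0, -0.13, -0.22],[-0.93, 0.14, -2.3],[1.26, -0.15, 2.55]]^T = [[-3.0, -0.93, 1.26], [-0.13, 0.14, -0.15], [-0.22, -2.3, 2.55]]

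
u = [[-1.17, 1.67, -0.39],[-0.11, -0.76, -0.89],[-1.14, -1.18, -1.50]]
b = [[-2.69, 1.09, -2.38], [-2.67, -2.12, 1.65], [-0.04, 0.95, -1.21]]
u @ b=[[-1.3, -5.19, 6.01], [2.36, 0.65, 0.08], [6.28, -0.17, 2.58]]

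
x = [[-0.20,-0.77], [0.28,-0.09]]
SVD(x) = [[1.00, 0.02],[0.02, -1.0]] @ diag([0.7957534452356433, 0.29355826405605445]) @ [[-0.24, -0.97],[-0.97, 0.24]]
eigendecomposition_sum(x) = [[-0.10+0.22j, -0.39-0.12j],[0.14+0.04j, (-0.04+0.24j)]] + [[-0.10-0.22j, (-0.39+0.12j)], [(0.14-0.04j), -0.04-0.24j]]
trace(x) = -0.29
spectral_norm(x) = 0.80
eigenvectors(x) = [[(-0.86+0j), -0.86-0.00j], [(0.06+0.51j), 0.06-0.51j]]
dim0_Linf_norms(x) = [0.28, 0.77]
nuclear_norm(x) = 1.09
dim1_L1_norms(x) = [0.97, 0.37]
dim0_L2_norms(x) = [0.34, 0.78]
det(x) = 0.23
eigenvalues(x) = [(-0.14+0.46j), (-0.14-0.46j)]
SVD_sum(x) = [[-0.19, -0.77], [-0.0, -0.02]] + [[-0.01, 0.00], [0.28, -0.07]]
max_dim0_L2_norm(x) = 0.78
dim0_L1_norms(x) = [0.48, 0.86]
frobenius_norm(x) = 0.85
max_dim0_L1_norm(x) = 0.86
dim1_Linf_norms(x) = [0.77, 0.28]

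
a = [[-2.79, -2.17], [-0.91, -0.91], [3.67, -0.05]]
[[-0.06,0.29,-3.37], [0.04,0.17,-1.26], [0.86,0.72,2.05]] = a @[[0.23,0.19,0.57], [-0.27,-0.38,0.82]]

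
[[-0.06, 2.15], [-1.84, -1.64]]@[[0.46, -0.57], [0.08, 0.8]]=[[0.14, 1.75],[-0.98, -0.26]]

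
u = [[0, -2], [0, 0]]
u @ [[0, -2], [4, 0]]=[[-8, 0], [0, 0]]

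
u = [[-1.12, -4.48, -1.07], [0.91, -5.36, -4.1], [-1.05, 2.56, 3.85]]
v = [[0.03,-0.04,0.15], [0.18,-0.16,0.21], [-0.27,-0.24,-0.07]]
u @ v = [[-0.55, 1.02, -1.03],[0.17, 1.81, -0.70],[-0.61, -1.29, 0.11]]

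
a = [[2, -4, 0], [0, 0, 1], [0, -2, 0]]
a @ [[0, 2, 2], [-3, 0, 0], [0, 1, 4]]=[[12, 4, 4], [0, 1, 4], [6, 0, 0]]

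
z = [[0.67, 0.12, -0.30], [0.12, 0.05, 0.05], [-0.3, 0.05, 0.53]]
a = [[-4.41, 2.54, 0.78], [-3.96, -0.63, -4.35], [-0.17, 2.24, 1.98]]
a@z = [[-2.88, -0.36, 1.86],[-1.42, -0.72, -1.15],[-0.44, 0.19, 1.21]]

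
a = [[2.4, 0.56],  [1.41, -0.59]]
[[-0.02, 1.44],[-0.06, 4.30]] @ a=[[1.98, -0.86], [5.92, -2.57]]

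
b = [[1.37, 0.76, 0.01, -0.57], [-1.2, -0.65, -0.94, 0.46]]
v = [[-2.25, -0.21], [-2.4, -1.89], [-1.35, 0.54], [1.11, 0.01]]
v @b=[[-2.83,  -1.57,  0.17,  1.19], [-1.02,  -0.60,  1.75,  0.5], [-2.5,  -1.38,  -0.52,  1.02], [1.51,  0.84,  0.0,  -0.63]]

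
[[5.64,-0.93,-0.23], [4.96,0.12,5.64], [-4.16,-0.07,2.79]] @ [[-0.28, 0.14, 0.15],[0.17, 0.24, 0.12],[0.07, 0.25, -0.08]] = [[-1.75, 0.51, 0.75], [-0.97, 2.13, 0.31], [1.35, 0.1, -0.86]]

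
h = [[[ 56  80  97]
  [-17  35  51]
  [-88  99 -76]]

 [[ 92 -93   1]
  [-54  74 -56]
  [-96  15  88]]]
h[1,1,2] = -56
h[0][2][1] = 99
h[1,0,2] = 1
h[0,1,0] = -17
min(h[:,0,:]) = -93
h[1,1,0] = -54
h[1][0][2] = 1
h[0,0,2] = 97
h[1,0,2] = 1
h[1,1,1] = 74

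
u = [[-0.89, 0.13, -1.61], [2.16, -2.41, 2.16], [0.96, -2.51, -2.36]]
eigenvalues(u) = [(-0.26+0j), (-2.7+2.82j), (-2.7-2.82j)]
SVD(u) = [[0.28, 0.38, -0.88],[-0.89, -0.24, -0.39],[-0.36, 0.89, 0.27]] @ diag([4.2629254566112875, 3.6185023464794144, 0.25613925879960514]) @ [[-0.59, 0.73, -0.35],  [-0.0, -0.44, -0.90],  [0.81, 0.53, -0.26]]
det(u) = -3.95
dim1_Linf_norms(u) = [1.61, 2.41, 2.51]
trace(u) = -5.66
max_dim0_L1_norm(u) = 6.13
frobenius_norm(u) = 5.60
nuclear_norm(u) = 8.14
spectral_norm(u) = 4.26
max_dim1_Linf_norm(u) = 2.51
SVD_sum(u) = [[-0.7, 0.86, -0.42],  [2.24, -2.75, 1.34],  [0.92, -1.12, 0.55]] + [[-0.01, -0.61, -1.25],[0.00, 0.39, 0.79],[-0.01, -1.42, -2.89]] + [[-0.18,-0.12,0.06], [-0.08,-0.05,0.03], [0.06,0.04,-0.02]]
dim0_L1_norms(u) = [4.01, 5.05, 6.13]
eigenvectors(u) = [[-0.80+0.00j, -0.15-0.28j, -0.15+0.28j], [(-0.53+0j), (-0.15+0.65j), (-0.15-0.65j)], [(0.27+0j), -0.67+0.00j, (-0.67-0j)]]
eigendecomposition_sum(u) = [[-0.19-0.00j, (-0.08+0j), 0.06-0.00j],[(-0.12-0j), -0.05+0.00j, 0.04-0.00j],[(0.06+0j), (0.03-0j), -0.02+0.00j]] + [[-0.35+0.43j, 0.11-0.74j, (-0.83-0.18j)], [1.14-0.19j, -1.18+1.01j, 1.06+1.43j], [(0.45+1.08j), -1.27-0.93j, (-1.17+1.37j)]] + [[-0.35-0.43j, 0.11+0.74j, -0.83+0.18j], [1.14+0.19j, (-1.18-1.01j), (1.06-1.43j)], [0.45-1.08j, (-1.27+0.93j), (-1.17-1.37j)]]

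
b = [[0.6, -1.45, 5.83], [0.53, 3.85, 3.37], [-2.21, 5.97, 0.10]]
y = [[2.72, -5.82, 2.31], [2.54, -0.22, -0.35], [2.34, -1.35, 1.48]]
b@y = [[11.59, -11.04, 10.52], [19.11, -8.48, 4.86], [9.39, 11.41, -7.05]]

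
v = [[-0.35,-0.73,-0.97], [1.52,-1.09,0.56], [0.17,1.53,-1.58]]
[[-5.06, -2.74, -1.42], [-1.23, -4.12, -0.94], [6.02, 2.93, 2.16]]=v @ [[2.18, -0.92, 0.42], [4.65, 2.97, 1.53], [0.93, 0.92, 0.16]]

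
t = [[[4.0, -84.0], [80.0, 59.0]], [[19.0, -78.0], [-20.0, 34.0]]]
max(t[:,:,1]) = 59.0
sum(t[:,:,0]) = 83.0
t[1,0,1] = -78.0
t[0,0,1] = -84.0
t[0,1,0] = 80.0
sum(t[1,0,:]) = -59.0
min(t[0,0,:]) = -84.0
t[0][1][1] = 59.0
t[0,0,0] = 4.0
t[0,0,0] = 4.0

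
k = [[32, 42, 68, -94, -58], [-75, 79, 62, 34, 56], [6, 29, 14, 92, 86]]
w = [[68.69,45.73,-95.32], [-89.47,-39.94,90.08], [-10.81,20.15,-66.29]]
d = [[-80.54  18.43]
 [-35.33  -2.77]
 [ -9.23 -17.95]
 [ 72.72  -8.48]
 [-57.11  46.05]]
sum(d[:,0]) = -109.49000000000001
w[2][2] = -66.29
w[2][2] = -66.29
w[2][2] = -66.29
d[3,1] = -8.48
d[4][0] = -57.11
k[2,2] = 14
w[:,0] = [68.69, -89.47, -10.81]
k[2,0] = 6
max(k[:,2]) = 68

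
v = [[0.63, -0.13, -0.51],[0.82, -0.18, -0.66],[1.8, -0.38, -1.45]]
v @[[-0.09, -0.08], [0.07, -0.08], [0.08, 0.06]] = [[-0.11, -0.07], [-0.14, -0.09], [-0.3, -0.20]]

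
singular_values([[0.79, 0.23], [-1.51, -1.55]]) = [2.28, 0.38]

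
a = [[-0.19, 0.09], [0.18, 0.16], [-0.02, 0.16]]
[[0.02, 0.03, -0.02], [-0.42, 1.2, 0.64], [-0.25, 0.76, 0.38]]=a @ [[-0.87, 2.22, 1.29], [-1.66, 5.03, 2.52]]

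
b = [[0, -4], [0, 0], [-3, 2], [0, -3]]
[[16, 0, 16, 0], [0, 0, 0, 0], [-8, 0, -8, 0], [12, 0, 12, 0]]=b @ [[0, 0, 0, 0], [-4, 0, -4, 0]]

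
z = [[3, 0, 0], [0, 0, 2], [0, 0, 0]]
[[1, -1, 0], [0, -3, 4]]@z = [[3, 0, -2], [0, 0, -6]]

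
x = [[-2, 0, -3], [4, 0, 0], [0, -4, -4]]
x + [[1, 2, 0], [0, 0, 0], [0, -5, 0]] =[[-1, 2, -3], [4, 0, 0], [0, -9, -4]]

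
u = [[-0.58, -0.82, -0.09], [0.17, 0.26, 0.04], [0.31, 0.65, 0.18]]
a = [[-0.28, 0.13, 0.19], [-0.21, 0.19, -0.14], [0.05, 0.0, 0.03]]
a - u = [[0.3, 0.95, 0.28], [-0.38, -0.07, -0.18], [-0.26, -0.65, -0.15]]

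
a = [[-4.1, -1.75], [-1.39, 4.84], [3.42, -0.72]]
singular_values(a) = [5.6, 5.11]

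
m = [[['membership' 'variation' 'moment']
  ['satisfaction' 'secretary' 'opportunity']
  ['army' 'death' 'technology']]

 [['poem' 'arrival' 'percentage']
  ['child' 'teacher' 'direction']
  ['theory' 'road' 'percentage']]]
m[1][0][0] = 'poem'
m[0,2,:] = ['army', 'death', 'technology']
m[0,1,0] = 'satisfaction'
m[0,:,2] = ['moment', 'opportunity', 'technology']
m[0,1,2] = 'opportunity'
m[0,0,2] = 'moment'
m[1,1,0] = 'child'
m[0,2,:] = ['army', 'death', 'technology']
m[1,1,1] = 'teacher'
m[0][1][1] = 'secretary'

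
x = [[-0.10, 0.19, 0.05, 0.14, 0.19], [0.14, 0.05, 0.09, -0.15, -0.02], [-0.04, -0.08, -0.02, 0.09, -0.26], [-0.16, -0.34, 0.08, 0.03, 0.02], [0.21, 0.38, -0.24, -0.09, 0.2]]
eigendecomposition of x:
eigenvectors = [[-0.20, -0.21, 0.70, -0.87, 0.46], [0.06, 0.32, -0.26, 0.48, -0.52], [0.54, 0.55, 0.11, 0.03, 0.43], [0.11, -0.21, 0.63, 0.08, -0.47], [-0.81, -0.71, 0.18, 0.04, 0.34]]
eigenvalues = [0.4, 0.25, 0.01, -0.23, -0.27]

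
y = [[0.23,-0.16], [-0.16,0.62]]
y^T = [[0.23, -0.16], [-0.16, 0.62]]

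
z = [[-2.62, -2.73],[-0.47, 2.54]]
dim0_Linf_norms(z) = [2.62, 2.73]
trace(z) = -0.08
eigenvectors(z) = [[-1.0, 0.45],[-0.09, -0.89]]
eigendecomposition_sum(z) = [[-2.74, -1.38], [-0.24, -0.12]] + [[0.12, -1.35], [-0.23, 2.66]]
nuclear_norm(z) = 6.07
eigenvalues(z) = [-2.86, 2.78]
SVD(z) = [[-0.88, 0.47], [0.47, 0.88]] @ diag([4.16656017679595, 1.9051446908668386]) @ [[0.5, 0.87], [-0.87, 0.5]]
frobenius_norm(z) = 4.58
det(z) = -7.94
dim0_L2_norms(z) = [2.66, 3.73]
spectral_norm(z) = 4.17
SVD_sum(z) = [[-1.84, -3.18], [0.98, 1.7]] + [[-0.78, 0.45], [-1.45, 0.84]]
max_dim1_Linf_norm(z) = 2.73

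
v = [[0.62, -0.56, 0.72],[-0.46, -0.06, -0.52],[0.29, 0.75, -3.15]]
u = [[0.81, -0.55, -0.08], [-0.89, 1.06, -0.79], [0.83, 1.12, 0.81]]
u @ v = [[0.73, -0.48, 1.12], [-1.27, -0.16, 1.3], [0.23, 0.08, -2.54]]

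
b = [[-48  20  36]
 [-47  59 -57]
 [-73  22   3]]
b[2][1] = 22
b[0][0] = -48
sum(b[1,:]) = -45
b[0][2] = 36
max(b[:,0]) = -47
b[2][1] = 22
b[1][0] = -47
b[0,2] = 36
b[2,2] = 3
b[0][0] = -48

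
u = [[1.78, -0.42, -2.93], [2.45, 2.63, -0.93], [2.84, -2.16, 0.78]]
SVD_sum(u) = [[2.52, 0.36, -1.42], [2.5, 0.36, -1.41], [1.56, 0.22, -0.88]] + [[-0.01, 0.02, -0.01], [-0.59, 1.69, -0.62], [0.95, -2.74, 1.00]] + [[-0.73, -0.8, -1.5], [0.53, 0.59, 1.1], [0.32, 0.35, 0.66]]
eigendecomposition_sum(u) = [[(0.73+1.34j), (-0.7-0.27j), -1.16+0.51j], [(0.76-0.56j), -0.10+0.45j, 0.42+0.66j], [1.60-0.19j, -0.53+0.58j, (0.05+1.34j)]] + [[0.73-1.34j, -0.70+0.27j, (-1.16-0.51j)], [(0.76+0.56j), (-0.1-0.45j), 0.42-0.66j], [(1.6+0.19j), -0.53-0.58j, 0.05-1.34j]] + [[(0.32+0j), (0.98-0j), (-0.61-0j)],  [0.94+0.00j, (2.83-0j), (-1.76-0j)],  [(-0.36-0j), (-1.09+0j), (0.68+0j)]]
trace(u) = 5.19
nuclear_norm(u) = 10.53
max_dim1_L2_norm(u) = 3.71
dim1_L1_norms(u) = [5.13, 6.01, 5.78]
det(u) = 39.38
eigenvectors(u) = [[(-0.23-0.59j), -0.23+0.59j, (-0.31+0j)], [(-0.34+0.2j), (-0.34-0.2j), -0.89+0.00j], [-0.67+0.00j, -0.67-0.00j, (0.34+0j)]]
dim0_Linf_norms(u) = [2.84, 2.63, 2.93]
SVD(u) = [[-0.65, 0.01, 0.76], [-0.64, 0.52, -0.56], [-0.40, -0.85, -0.34]] @ diag([4.489000834562064, 3.6012704634654438, 2.4358412420091082]) @ [[-0.86, -0.12, 0.49], [-0.31, 0.89, -0.33], [-0.40, -0.43, -0.81]]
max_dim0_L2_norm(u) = 4.15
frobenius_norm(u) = 6.25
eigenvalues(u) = [(0.68+3.13j), (0.68-3.13j), (3.84+0j)]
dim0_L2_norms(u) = [4.15, 3.43, 3.17]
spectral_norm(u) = 4.49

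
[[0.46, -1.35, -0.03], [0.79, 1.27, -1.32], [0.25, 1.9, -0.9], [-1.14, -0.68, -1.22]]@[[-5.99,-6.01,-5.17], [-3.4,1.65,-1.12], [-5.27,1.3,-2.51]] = [[1.99, -5.03, -0.79], [-2.09, -4.37, -2.19], [-3.21, 0.46, -1.16], [15.57, 4.14, 9.72]]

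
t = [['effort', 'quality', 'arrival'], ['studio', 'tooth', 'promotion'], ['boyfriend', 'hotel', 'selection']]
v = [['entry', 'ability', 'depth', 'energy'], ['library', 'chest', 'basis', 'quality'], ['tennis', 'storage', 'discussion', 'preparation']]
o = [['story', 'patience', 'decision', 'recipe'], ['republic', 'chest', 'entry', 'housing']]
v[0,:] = ['entry', 'ability', 'depth', 'energy']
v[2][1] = 'storage'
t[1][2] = 'promotion'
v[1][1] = 'chest'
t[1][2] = 'promotion'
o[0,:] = ['story', 'patience', 'decision', 'recipe']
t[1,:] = ['studio', 'tooth', 'promotion']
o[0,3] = 'recipe'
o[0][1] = 'patience'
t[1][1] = 'tooth'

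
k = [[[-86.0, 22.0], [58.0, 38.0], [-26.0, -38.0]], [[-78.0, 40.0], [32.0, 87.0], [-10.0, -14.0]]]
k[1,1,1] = 87.0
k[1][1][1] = 87.0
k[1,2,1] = -14.0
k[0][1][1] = 38.0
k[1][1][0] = 32.0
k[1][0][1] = 40.0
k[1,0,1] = 40.0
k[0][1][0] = 58.0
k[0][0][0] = -86.0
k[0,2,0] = -26.0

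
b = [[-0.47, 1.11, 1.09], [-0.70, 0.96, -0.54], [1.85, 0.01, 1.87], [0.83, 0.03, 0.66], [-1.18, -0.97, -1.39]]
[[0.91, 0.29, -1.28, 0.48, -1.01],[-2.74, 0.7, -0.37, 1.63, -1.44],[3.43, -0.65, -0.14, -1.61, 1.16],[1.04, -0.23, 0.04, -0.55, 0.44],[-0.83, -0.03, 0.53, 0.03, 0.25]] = b @ [[-0.67, -0.06, 0.54, -0.06, 0.31], [-1.93, 0.52, -0.33, 1.2, -1.09], [2.51, -0.29, -0.61, -0.81, 0.32]]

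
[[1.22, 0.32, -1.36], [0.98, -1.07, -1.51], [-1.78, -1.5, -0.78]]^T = [[1.22, 0.98, -1.78], [0.32, -1.07, -1.50], [-1.36, -1.51, -0.78]]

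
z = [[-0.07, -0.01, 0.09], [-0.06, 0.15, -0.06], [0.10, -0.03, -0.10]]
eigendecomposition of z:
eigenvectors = [[0.63, 0.68, -0.1], [-0.03, 0.48, 0.98], [-0.78, 0.55, -0.15]]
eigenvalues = [-0.18, -0.0, 0.17]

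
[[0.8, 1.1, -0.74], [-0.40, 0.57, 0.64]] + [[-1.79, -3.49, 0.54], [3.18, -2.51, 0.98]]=[[-0.99,  -2.39,  -0.2], [2.78,  -1.94,  1.62]]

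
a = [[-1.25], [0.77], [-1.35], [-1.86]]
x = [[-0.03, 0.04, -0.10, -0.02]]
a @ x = [[0.04, -0.05, 0.12, 0.02], [-0.02, 0.03, -0.08, -0.02], [0.04, -0.05, 0.14, 0.03], [0.06, -0.07, 0.19, 0.04]]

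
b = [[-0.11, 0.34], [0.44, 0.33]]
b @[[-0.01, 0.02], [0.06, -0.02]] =[[0.02, -0.01], [0.02, 0.00]]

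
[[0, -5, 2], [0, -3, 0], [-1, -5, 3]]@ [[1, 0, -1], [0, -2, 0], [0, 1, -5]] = [[0, 12, -10], [0, 6, 0], [-1, 13, -14]]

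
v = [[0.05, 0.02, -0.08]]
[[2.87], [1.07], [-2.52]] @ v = [[0.14, 0.06, -0.23], [0.05, 0.02, -0.09], [-0.13, -0.05, 0.20]]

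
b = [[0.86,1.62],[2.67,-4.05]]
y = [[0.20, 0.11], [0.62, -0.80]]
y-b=[[-0.66, -1.51], [-2.05, 3.25]]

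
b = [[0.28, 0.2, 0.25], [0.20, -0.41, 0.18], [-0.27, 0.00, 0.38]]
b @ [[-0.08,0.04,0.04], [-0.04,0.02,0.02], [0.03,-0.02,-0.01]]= [[-0.02, 0.01, 0.01], [0.01, -0.00, -0.00], [0.03, -0.02, -0.01]]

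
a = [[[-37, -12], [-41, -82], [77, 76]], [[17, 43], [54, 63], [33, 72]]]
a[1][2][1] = 72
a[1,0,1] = 43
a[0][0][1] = -12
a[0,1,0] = -41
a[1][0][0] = 17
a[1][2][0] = 33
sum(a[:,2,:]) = 258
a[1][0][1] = 43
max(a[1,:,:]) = 72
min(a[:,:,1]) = -82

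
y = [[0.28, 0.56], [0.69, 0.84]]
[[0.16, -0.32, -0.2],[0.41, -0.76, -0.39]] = y @ [[0.62, -1.05, -0.34], [-0.02, -0.04, -0.18]]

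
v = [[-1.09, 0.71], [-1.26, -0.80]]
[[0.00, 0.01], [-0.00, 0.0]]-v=[[1.09, -0.70], [1.26, 0.80]]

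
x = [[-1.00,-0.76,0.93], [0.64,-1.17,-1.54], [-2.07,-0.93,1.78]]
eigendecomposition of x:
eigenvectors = [[-0.57+0.10j, (-0.57-0.1j), 0.34+0.00j], [(0.4-0.02j), 0.40+0.02j, (0.84+0j)], [-0.71+0.00j, -0.71-0.00j, 0.43+0.00j]]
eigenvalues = [(0.65+0.27j), (0.65-0.27j), (-1.7+0j)]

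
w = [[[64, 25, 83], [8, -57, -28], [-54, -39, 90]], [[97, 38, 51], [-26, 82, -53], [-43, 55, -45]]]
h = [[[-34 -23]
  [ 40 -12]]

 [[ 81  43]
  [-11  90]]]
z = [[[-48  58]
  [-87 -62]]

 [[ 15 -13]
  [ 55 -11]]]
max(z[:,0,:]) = 58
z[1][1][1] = -11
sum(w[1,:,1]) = 175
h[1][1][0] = -11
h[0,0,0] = -34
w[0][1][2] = -28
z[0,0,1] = 58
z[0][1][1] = -62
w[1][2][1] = 55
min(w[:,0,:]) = 25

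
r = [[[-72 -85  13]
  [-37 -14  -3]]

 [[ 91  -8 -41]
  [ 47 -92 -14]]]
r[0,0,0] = -72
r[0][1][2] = -3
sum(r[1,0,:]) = 42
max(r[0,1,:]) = -3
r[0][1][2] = -3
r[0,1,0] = -37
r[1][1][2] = -14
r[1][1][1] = -92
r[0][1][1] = -14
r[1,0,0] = 91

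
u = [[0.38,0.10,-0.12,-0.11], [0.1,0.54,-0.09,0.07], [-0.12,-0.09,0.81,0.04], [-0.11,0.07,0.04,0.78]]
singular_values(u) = [0.9, 0.8, 0.52, 0.29]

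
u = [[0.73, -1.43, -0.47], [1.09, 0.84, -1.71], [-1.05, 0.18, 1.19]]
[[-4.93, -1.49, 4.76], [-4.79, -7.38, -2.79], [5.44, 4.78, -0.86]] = u @ [[-4.81, 1.17, 2.74], [0.93, -0.02, -2.62], [0.19, 5.05, 2.09]]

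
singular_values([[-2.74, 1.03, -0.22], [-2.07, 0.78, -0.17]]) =[3.68, 0.0]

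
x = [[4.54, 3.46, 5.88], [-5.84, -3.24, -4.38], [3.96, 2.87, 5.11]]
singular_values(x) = [13.36, 1.57, 0.1]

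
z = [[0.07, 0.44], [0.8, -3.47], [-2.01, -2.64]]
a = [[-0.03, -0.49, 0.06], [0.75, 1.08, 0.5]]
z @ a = [[0.33,  0.44,  0.22], [-2.63,  -4.14,  -1.69], [-1.92,  -1.87,  -1.44]]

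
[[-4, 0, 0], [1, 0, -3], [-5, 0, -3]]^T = [[-4, 1, -5], [0, 0, 0], [0, -3, -3]]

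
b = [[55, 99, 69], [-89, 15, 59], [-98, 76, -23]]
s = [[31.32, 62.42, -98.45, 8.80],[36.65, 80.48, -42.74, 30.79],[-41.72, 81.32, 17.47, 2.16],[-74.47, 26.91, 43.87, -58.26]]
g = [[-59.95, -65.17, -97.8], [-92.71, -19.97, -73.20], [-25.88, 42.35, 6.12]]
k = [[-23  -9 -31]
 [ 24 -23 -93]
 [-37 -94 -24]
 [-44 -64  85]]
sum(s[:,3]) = -16.509999999999998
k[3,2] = 85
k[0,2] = -31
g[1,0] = -92.71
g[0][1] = -65.17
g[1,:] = [-92.71, -19.97, -73.2]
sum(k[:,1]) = -190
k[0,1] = -9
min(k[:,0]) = -44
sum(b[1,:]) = -15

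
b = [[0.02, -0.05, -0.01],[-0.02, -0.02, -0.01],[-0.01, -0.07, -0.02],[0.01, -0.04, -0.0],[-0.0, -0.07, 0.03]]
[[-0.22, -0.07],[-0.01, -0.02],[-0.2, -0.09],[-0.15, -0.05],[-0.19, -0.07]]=b@[[-2.91,-0.26], [3.05,1.19], [0.64,0.41]]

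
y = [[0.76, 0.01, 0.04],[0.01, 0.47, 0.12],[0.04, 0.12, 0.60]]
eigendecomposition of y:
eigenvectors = [[0.93, 0.35, -0.03], [0.16, -0.49, -0.86], [0.32, -0.79, 0.52]]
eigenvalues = [0.78, 0.66, 0.4]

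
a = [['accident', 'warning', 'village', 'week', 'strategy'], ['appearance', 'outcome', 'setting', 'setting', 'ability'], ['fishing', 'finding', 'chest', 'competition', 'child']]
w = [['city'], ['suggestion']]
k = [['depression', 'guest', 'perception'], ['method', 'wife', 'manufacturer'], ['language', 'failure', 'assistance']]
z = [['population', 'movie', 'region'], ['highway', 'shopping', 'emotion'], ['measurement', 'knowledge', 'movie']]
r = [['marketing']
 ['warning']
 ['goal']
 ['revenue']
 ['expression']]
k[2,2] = 'assistance'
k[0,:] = ['depression', 'guest', 'perception']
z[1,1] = 'shopping'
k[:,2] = ['perception', 'manufacturer', 'assistance']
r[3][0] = 'revenue'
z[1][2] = 'emotion'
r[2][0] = 'goal'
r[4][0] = 'expression'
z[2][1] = 'knowledge'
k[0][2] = 'perception'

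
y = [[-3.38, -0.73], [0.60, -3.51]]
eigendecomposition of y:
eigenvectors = [[(0.74+0j),(0.74-0j)], [(0.07-0.67j),0.07+0.67j]]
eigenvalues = [(-3.44+0.66j), (-3.44-0.66j)]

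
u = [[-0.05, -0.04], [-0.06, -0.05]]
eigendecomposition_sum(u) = [[-0.0,0.0],  [0.0,-0.0]] + [[-0.05, -0.04], [-0.06, -0.05]]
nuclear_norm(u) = 0.10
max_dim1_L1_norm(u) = 0.11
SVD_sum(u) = [[-0.05, -0.04], [-0.06, -0.05]] + [[-0.0, 0.00],  [0.0, -0.00]]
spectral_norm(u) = 0.10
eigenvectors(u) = [[0.63, 0.63],  [-0.77, 0.77]]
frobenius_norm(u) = 0.10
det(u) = 0.00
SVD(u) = [[-0.63,-0.77], [-0.77,0.63]] @ diag([0.10099019513592786, 0.000990195135927847]) @ [[0.77,  0.63],[0.63,  -0.77]]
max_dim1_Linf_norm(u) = 0.06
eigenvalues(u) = [-0.0, -0.1]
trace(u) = -0.10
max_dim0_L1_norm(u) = 0.11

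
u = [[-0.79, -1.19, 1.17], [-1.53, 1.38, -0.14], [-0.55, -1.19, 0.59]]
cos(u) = [[0.27,0.63,0.18],[0.11,-0.24,0.76],[-0.80,0.48,1.18]]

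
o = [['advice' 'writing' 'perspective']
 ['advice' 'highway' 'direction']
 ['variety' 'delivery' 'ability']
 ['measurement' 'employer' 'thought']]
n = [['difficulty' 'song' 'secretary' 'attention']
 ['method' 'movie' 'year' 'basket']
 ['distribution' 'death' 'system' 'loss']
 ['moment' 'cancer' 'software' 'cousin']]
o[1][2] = 'direction'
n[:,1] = ['song', 'movie', 'death', 'cancer']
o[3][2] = 'thought'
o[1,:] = ['advice', 'highway', 'direction']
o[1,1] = 'highway'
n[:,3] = ['attention', 'basket', 'loss', 'cousin']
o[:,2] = ['perspective', 'direction', 'ability', 'thought']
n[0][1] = 'song'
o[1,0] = 'advice'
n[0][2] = 'secretary'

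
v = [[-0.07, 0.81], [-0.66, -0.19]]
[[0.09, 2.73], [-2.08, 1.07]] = v @[[3.04,-2.53],[0.37,3.15]]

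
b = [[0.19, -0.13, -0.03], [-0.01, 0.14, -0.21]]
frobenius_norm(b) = 0.34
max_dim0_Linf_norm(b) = 0.21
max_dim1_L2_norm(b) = 0.25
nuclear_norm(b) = 0.48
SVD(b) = [[-0.58, 0.82], [0.82, 0.58]] @ diag([0.27112896826745775, 0.21021199434433777]) @ [[-0.43,0.7,-0.57], [0.71,-0.12,-0.69]]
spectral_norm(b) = 0.27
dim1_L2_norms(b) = [0.23, 0.25]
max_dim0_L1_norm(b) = 0.27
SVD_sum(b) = [[0.07, -0.11, 0.09], [-0.10, 0.15, -0.13]] + [[0.12, -0.02, -0.12], [0.09, -0.01, -0.08]]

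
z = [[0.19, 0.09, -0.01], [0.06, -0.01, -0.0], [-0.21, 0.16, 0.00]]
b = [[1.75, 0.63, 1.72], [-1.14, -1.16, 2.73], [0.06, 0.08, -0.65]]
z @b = [[0.23,0.01,0.58], [0.12,0.05,0.08], [-0.55,-0.32,0.08]]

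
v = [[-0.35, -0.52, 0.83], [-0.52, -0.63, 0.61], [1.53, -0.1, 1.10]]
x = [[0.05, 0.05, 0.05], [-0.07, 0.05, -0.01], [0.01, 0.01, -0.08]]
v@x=[[0.03, -0.04, -0.08], [0.02, -0.05, -0.07], [0.09, 0.08, -0.01]]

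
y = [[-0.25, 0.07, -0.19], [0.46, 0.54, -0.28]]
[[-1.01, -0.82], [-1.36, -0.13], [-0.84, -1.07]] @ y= [[-0.12, -0.51, 0.42], [0.28, -0.17, 0.29], [-0.28, -0.64, 0.46]]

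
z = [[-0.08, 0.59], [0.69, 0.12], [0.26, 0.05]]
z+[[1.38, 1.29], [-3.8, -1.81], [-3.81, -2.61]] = [[1.30, 1.88],[-3.11, -1.69],[-3.55, -2.56]]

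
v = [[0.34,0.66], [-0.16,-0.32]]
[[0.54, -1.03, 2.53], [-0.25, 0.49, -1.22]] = v@[[2.59, -0.90, 1.47],[-0.51, -1.09, 3.08]]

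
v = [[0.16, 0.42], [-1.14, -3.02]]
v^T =[[0.16, -1.14], [0.42, -3.02]]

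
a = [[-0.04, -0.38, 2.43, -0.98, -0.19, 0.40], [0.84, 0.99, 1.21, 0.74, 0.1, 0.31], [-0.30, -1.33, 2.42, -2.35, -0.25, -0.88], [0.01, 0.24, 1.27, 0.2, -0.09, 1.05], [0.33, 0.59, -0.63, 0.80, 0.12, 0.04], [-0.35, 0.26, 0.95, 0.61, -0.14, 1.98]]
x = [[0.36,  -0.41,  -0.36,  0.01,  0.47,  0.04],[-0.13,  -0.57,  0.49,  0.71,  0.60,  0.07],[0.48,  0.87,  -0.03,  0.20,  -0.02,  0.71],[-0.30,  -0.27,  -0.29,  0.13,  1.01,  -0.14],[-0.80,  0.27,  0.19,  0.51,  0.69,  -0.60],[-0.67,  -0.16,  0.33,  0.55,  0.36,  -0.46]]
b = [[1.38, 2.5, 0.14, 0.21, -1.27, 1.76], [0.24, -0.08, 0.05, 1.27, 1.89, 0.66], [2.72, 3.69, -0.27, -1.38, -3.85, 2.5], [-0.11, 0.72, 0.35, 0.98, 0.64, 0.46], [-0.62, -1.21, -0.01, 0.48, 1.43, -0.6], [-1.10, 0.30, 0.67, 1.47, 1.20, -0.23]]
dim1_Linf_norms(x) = [0.47, 0.71, 0.87, 1.01, 0.8, 0.67]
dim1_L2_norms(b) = [3.6, 2.38, 6.64, 1.49, 2.12, 2.32]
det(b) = -0.00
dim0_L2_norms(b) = [3.31, 4.68, 0.82, 2.63, 4.89, 3.23]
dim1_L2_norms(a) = [2.68, 1.95, 3.75, 1.68, 1.23, 2.32]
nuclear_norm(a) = 9.51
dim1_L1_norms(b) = [7.26, 4.19, 14.41, 3.26, 4.35, 4.97]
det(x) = 0.04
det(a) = -0.00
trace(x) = 0.12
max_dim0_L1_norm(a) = 8.91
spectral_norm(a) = 4.65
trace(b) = 3.21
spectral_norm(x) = 2.14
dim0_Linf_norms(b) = [2.72, 3.69, 0.67, 1.47, 3.85, 2.5]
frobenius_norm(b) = 8.65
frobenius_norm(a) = 5.90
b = a @ x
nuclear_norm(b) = 12.53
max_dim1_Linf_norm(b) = 3.85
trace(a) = 5.67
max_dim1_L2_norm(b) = 6.64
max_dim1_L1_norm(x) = 3.06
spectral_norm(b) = 7.90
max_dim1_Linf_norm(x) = 1.01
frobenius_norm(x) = 2.83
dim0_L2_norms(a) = [1.01, 1.83, 4.02, 2.84, 0.39, 2.46]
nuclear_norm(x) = 5.59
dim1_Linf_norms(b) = [2.5, 1.89, 3.85, 0.98, 1.43, 1.47]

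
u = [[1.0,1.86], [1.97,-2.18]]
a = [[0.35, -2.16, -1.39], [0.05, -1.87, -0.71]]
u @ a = [[0.44, -5.64, -2.71], [0.58, -0.18, -1.19]]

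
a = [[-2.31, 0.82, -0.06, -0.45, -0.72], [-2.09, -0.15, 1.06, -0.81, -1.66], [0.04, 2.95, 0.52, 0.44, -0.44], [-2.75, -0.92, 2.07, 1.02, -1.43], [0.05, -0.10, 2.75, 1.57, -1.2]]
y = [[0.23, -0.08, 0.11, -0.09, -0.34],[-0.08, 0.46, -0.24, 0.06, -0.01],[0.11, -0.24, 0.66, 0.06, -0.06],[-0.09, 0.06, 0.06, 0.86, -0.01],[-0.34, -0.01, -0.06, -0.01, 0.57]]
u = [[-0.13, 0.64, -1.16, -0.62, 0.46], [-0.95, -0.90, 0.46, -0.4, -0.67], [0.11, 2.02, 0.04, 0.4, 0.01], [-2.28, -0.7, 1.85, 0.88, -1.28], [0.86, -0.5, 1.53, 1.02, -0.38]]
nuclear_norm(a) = 13.04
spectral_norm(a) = 5.51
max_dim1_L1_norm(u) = 6.99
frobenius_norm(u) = 5.02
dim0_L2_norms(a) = [4.16, 3.2, 3.64, 2.13, 2.64]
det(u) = 0.06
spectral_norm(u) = 3.96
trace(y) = 2.78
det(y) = -0.00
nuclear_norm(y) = 2.78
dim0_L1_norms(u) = [4.33, 4.76, 5.04, 3.32, 2.8]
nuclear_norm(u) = 8.70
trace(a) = -2.12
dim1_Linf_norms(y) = [0.34, 0.46, 0.66, 0.86, 0.57]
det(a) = 0.20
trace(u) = -0.49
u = y @ a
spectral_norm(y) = 0.92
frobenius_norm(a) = 7.23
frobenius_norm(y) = 1.48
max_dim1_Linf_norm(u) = 2.28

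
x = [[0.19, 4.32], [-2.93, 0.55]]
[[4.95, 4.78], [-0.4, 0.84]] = x @ [[0.35, -0.08], [1.13, 1.11]]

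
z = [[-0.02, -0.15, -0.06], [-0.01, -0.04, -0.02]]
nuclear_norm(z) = 0.17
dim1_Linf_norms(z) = [0.15, 0.04]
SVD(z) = [[-0.96,-0.27], [-0.27,0.96]] @ diag([0.16902321493034486, 0.005581470649427894]) @ [[0.13, 0.92, 0.37], [-0.76, 0.33, -0.56]]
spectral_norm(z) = 0.17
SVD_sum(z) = [[-0.02, -0.15, -0.06],[-0.01, -0.04, -0.02]] + [[0.00, -0.00, 0.00],  [-0.00, 0.0, -0.00]]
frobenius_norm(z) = 0.17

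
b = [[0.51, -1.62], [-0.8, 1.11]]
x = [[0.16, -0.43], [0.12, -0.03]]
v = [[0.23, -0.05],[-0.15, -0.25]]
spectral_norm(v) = 0.31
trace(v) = -0.02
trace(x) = 0.13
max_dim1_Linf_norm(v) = 0.25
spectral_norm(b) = 2.15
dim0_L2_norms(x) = [0.2, 0.43]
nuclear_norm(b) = 2.49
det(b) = -0.73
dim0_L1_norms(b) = [1.31, 2.73]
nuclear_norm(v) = 0.52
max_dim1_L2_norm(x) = 0.46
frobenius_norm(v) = 0.37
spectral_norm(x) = 0.46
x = v @ b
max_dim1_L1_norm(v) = 0.4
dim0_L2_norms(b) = [0.95, 1.96]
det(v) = -0.06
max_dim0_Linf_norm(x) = 0.43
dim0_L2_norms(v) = [0.27, 0.25]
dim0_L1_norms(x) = [0.28, 0.46]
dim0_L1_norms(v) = [0.38, 0.3]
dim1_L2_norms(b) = [1.7, 1.37]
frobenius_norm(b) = 2.18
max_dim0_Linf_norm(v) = 0.25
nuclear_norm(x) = 0.57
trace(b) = 1.62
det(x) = 0.05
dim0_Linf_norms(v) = [0.23, 0.25]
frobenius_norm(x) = 0.48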